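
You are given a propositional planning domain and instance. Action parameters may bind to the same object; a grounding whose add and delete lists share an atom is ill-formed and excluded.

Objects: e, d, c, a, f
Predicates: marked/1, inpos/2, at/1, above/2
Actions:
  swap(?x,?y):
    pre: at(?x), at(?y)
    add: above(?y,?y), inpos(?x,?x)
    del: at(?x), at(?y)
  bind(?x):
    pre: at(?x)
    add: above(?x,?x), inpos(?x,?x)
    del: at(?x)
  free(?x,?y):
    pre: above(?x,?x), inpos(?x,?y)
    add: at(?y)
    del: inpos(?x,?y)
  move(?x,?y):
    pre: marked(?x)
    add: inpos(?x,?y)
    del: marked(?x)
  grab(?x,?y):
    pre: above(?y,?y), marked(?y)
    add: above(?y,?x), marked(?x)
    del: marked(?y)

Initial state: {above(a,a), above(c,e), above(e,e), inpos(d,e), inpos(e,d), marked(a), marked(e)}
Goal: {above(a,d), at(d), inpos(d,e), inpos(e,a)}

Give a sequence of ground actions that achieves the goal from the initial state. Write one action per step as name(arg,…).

free(e,d); move(e,a); grab(d,a)

1. free(e,d)  →  {above(a,a), above(c,e), above(e,e), at(d), inpos(d,e), marked(a), marked(e)}
2. move(e,a)  →  {above(a,a), above(c,e), above(e,e), at(d), inpos(d,e), inpos(e,a), marked(a)}
3. grab(d,a)  →  {above(a,a), above(a,d), above(c,e), above(e,e), at(d), inpos(d,e), inpos(e,a), marked(d)}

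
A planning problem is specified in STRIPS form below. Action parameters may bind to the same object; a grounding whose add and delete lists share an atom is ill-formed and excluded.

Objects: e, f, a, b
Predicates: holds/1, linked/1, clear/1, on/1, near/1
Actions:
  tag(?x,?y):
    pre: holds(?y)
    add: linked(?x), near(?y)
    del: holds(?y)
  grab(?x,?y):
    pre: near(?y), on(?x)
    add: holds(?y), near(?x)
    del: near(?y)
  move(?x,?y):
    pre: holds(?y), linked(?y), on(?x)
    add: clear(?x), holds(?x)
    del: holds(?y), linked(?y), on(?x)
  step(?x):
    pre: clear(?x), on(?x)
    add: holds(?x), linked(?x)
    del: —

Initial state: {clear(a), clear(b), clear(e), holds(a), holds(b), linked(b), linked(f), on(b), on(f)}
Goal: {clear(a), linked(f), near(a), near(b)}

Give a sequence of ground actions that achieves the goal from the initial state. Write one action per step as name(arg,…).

tag(e,a); tag(e,b)

1. tag(e,a)  →  {clear(a), clear(b), clear(e), holds(b), linked(b), linked(e), linked(f), near(a), on(b), on(f)}
2. tag(e,b)  →  {clear(a), clear(b), clear(e), linked(b), linked(e), linked(f), near(a), near(b), on(b), on(f)}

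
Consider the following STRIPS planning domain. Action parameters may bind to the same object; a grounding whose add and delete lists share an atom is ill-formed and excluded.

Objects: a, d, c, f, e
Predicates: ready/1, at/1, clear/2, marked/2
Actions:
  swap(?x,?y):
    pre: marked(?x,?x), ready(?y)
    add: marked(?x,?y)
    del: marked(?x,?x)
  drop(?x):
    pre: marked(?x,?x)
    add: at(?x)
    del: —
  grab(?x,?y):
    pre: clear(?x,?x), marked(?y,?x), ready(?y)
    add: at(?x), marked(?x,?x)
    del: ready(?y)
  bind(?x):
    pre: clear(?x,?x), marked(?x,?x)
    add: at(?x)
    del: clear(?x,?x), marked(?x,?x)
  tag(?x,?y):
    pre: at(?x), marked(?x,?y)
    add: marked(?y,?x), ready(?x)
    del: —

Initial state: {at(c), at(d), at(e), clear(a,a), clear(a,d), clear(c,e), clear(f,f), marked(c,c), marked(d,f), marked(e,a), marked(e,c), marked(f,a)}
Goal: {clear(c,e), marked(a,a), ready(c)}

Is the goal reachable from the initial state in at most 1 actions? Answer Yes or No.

No

1. tag(c,c)  →  {at(c), at(d), at(e), clear(a,a), clear(a,d), clear(c,e), clear(f,f), marked(c,c), marked(d,f), marked(e,a), marked(e,c), marked(f,a), ready(c)}
2. tag(e,a)  →  {at(c), at(d), at(e), clear(a,a), clear(a,d), clear(c,e), clear(f,f), marked(a,e), marked(c,c), marked(d,f), marked(e,a), marked(e,c), marked(f,a), ready(c), ready(e)}
3. grab(a,e)  →  {at(a), at(c), at(d), at(e), clear(a,a), clear(a,d), clear(c,e), clear(f,f), marked(a,a), marked(a,e), marked(c,c), marked(d,f), marked(e,a), marked(e,c), marked(f,a), ready(c)}
optimal plan length = 3; 3 > 1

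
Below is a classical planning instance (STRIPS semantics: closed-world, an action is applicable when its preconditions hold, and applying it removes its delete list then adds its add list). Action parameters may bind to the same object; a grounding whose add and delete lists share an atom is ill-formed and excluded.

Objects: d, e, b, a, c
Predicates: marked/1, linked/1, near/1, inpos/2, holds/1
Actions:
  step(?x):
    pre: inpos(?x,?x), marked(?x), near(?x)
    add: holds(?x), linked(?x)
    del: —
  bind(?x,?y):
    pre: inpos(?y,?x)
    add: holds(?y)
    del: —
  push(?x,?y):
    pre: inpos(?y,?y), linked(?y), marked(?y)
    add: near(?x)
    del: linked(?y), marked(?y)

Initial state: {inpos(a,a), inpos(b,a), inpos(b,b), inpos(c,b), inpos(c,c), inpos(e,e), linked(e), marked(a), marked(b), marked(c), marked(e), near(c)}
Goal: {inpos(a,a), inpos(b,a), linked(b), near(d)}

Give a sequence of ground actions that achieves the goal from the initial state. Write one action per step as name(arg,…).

step(c); push(d,e); push(b,c); step(b)

1. step(c)  →  {holds(c), inpos(a,a), inpos(b,a), inpos(b,b), inpos(c,b), inpos(c,c), inpos(e,e), linked(c), linked(e), marked(a), marked(b), marked(c), marked(e), near(c)}
2. push(d,e)  →  {holds(c), inpos(a,a), inpos(b,a), inpos(b,b), inpos(c,b), inpos(c,c), inpos(e,e), linked(c), marked(a), marked(b), marked(c), near(c), near(d)}
3. push(b,c)  →  {holds(c), inpos(a,a), inpos(b,a), inpos(b,b), inpos(c,b), inpos(c,c), inpos(e,e), marked(a), marked(b), near(b), near(c), near(d)}
4. step(b)  →  {holds(b), holds(c), inpos(a,a), inpos(b,a), inpos(b,b), inpos(c,b), inpos(c,c), inpos(e,e), linked(b), marked(a), marked(b), near(b), near(c), near(d)}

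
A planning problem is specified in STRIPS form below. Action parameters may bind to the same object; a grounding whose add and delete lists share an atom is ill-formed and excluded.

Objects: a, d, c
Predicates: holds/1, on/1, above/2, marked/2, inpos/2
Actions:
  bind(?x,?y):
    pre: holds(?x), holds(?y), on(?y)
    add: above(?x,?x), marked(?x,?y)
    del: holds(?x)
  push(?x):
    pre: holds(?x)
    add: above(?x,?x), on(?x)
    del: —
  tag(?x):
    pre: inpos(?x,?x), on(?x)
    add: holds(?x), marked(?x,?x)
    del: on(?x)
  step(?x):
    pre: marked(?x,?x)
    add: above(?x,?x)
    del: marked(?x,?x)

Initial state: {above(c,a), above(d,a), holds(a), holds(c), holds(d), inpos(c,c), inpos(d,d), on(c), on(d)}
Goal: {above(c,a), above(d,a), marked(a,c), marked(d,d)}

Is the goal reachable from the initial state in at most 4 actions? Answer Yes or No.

1. bind(a,c)  →  {above(a,a), above(c,a), above(d,a), holds(c), holds(d), inpos(c,c), inpos(d,d), marked(a,c), on(c), on(d)}
2. bind(d,d)  →  {above(a,a), above(c,a), above(d,a), above(d,d), holds(c), inpos(c,c), inpos(d,d), marked(a,c), marked(d,d), on(c), on(d)}
optimal plan length = 2; 2 ≤ 4

Yes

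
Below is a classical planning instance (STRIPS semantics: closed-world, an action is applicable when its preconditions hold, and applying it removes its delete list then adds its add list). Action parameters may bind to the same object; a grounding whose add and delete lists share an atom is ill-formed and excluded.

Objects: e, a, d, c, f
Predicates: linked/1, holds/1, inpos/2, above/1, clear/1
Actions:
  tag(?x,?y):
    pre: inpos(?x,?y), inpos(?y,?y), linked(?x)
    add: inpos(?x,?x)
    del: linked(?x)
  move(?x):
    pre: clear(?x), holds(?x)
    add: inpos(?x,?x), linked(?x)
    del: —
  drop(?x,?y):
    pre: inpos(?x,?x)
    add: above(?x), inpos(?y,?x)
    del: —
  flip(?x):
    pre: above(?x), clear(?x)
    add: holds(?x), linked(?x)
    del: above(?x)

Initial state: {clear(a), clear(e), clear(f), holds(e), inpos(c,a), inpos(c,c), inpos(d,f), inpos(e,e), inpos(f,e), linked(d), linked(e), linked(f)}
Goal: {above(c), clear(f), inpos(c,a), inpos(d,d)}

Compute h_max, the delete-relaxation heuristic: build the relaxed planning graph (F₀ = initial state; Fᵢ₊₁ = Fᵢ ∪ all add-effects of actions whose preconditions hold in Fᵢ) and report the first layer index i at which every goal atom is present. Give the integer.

2

F0 = init (12 atoms)
F1 = F0 ∪ {above(c), above(e), inpos(a,c), inpos(a,e), inpos(c,e), inpos(d,c), inpos(d,e), inpos(e,c), inpos(f,c), inpos(f,f)}  (22 atoms)
F2 = F1 ∪ {above(f), inpos(a,f), inpos(c,f), inpos(d,d), inpos(e,f)}  (27 atoms)
goal ⊆ F2  ⇒  h_max = 2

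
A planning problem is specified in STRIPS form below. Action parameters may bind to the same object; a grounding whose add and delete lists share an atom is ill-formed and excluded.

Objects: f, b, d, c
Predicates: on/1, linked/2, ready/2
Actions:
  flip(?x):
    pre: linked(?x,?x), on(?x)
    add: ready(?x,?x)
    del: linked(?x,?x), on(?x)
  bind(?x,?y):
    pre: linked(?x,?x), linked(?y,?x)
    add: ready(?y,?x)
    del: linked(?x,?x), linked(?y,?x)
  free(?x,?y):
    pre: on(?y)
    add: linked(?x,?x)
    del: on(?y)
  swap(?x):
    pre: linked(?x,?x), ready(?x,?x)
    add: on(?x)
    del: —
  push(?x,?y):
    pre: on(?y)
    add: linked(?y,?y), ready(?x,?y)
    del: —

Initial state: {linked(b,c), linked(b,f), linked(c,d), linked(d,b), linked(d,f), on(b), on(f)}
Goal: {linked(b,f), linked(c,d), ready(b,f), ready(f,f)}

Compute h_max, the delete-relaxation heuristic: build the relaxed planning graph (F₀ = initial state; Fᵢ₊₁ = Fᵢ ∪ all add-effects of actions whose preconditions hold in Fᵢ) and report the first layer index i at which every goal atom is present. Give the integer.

1

F0 = init (7 atoms)
F1 = F0 ∪ {linked(b,b), linked(c,c), linked(d,d), linked(f,f), ready(b,b), ready(b,f), ready(c,b), ready(c,f), ready(d,b), ready(d,f), ready(f,b), ready(f,f)}  (19 atoms)
goal ⊆ F1  ⇒  h_max = 1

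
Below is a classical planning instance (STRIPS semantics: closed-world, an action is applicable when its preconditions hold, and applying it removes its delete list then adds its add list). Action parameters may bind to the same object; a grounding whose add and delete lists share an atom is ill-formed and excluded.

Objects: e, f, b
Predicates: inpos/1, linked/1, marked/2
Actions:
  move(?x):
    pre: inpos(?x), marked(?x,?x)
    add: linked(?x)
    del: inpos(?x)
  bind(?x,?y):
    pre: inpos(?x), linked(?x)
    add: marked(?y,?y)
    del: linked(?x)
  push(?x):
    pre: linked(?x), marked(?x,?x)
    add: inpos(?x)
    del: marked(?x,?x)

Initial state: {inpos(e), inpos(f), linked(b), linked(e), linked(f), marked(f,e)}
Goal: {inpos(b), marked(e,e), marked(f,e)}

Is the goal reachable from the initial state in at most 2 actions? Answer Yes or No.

No

1. bind(e,e)  →  {inpos(e), inpos(f), linked(b), linked(f), marked(e,e), marked(f,e)}
2. bind(f,b)  →  {inpos(e), inpos(f), linked(b), marked(b,b), marked(e,e), marked(f,e)}
3. push(b)  →  {inpos(b), inpos(e), inpos(f), linked(b), marked(e,e), marked(f,e)}
optimal plan length = 3; 3 > 2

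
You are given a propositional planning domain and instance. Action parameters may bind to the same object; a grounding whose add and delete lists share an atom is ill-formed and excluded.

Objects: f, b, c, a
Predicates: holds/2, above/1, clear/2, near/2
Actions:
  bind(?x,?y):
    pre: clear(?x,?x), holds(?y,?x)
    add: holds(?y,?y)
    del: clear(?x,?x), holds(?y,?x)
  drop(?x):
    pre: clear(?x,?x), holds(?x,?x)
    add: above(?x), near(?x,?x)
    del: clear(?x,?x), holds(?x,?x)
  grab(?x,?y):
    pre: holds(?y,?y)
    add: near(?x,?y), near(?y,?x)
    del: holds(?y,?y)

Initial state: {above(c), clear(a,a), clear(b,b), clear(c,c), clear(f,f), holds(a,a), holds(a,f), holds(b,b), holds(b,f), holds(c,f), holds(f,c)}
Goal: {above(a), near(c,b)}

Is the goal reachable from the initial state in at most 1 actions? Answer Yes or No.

No

1. drop(a)  →  {above(a), above(c), clear(b,b), clear(c,c), clear(f,f), holds(a,f), holds(b,b), holds(b,f), holds(c,f), holds(f,c), near(a,a)}
2. grab(c,b)  →  {above(a), above(c), clear(b,b), clear(c,c), clear(f,f), holds(a,f), holds(b,f), holds(c,f), holds(f,c), near(a,a), near(b,c), near(c,b)}
optimal plan length = 2; 2 > 1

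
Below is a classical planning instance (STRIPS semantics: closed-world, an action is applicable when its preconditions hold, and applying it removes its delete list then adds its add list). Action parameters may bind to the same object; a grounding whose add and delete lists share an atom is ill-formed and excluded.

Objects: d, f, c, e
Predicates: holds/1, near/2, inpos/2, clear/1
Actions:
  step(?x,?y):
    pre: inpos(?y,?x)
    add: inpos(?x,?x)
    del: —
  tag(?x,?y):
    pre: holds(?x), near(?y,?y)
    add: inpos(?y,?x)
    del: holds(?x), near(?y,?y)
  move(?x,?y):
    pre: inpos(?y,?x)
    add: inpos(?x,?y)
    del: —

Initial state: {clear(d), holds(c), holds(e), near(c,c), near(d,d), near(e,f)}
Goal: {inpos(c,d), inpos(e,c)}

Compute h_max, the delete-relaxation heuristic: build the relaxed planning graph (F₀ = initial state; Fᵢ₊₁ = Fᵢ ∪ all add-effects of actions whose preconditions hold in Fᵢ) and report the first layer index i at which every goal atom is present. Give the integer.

F0 = init (6 atoms)
F1 = F0 ∪ {inpos(c,c), inpos(c,e), inpos(d,c), inpos(d,e)}  (10 atoms)
F2 = F1 ∪ {inpos(c,d), inpos(e,c), inpos(e,d), inpos(e,e)}  (14 atoms)
goal ⊆ F2  ⇒  h_max = 2

2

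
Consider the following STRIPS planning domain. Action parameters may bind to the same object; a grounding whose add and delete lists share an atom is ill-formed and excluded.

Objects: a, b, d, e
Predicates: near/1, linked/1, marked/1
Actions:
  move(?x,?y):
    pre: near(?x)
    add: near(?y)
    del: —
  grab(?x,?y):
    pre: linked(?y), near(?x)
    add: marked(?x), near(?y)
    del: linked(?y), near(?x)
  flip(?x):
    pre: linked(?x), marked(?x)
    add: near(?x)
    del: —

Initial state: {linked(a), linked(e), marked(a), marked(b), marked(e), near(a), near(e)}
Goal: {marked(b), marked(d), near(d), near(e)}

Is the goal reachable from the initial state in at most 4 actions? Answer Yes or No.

Yes

1. move(a,d)  →  {linked(a), linked(e), marked(a), marked(b), marked(e), near(a), near(d), near(e)}
2. grab(d,a)  →  {linked(e), marked(a), marked(b), marked(d), marked(e), near(a), near(e)}
3. move(a,d)  →  {linked(e), marked(a), marked(b), marked(d), marked(e), near(a), near(d), near(e)}
optimal plan length = 3; 3 ≤ 4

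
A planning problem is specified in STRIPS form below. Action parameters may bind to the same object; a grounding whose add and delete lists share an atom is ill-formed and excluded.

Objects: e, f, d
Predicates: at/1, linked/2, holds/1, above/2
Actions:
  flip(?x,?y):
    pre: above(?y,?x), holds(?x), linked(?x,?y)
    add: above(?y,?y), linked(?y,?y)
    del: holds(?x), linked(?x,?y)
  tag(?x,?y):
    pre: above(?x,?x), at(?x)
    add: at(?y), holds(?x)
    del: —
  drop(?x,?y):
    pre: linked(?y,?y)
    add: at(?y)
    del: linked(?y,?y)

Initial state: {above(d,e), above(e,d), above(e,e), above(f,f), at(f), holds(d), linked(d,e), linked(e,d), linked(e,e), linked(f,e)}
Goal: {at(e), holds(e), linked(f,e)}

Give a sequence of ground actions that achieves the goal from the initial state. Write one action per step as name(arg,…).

tag(f,e); tag(e,e)

1. tag(f,e)  →  {above(d,e), above(e,d), above(e,e), above(f,f), at(e), at(f), holds(d), holds(f), linked(d,e), linked(e,d), linked(e,e), linked(f,e)}
2. tag(e,e)  →  {above(d,e), above(e,d), above(e,e), above(f,f), at(e), at(f), holds(d), holds(e), holds(f), linked(d,e), linked(e,d), linked(e,e), linked(f,e)}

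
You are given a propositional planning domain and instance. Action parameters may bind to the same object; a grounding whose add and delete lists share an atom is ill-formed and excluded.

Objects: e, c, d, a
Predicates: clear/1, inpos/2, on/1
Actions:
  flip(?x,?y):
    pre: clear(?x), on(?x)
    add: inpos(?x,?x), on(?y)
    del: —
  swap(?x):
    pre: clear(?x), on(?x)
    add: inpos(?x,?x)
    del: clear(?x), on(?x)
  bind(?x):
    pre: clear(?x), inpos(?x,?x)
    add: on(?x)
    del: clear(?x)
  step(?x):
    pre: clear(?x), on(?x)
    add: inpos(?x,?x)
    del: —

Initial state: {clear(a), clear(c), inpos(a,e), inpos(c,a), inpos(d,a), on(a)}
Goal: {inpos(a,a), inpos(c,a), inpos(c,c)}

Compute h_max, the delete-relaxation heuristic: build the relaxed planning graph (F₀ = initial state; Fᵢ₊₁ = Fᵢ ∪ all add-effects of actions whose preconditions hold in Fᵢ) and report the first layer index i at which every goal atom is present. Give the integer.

F0 = init (6 atoms)
F1 = F0 ∪ {inpos(a,a), on(c), on(d), on(e)}  (10 atoms)
F2 = F1 ∪ {inpos(c,c)}  (11 atoms)
goal ⊆ F2  ⇒  h_max = 2

2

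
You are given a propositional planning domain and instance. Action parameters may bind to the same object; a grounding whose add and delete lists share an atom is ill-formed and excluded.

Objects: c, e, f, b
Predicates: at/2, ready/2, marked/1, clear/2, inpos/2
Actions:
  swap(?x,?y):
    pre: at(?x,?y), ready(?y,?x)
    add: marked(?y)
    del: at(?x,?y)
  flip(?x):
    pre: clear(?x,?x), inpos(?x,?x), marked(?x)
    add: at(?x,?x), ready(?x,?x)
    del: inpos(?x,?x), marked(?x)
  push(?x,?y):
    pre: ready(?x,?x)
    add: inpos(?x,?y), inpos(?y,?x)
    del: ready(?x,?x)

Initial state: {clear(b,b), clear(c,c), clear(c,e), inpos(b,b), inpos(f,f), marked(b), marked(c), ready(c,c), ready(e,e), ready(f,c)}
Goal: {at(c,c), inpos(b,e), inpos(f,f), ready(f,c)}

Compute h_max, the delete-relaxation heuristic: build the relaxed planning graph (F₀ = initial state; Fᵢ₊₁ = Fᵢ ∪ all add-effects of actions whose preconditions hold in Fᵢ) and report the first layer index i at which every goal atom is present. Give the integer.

F0 = init (10 atoms)
F1 = F0 ∪ {at(b,b), inpos(b,c), inpos(b,e), inpos(c,b), inpos(c,c), inpos(c,e), inpos(c,f), inpos(e,b), inpos(e,c), inpos(e,e), inpos(e,f), inpos(f,c), inpos(f,e), ready(b,b)}  (24 atoms)
F2 = F1 ∪ {at(c,c), inpos(b,f), inpos(f,b)}  (27 atoms)
goal ⊆ F2  ⇒  h_max = 2

2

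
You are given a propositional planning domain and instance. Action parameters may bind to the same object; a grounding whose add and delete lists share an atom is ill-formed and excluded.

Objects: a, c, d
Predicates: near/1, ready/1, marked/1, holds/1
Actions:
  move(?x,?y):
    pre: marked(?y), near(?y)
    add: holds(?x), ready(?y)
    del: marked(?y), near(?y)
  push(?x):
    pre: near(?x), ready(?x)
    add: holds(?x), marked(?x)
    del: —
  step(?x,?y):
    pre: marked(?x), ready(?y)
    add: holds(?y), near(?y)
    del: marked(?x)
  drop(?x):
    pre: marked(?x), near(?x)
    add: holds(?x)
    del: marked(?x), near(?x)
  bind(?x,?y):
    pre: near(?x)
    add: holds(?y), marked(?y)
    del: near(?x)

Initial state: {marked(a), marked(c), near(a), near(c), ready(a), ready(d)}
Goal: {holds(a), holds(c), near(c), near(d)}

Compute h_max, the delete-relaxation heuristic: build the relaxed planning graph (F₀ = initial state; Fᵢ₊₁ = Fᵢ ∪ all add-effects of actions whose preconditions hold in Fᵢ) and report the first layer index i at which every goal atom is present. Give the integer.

F0 = init (6 atoms)
F1 = F0 ∪ {holds(a), holds(c), holds(d), marked(d), near(d), ready(c)}  (12 atoms)
goal ⊆ F1  ⇒  h_max = 1

1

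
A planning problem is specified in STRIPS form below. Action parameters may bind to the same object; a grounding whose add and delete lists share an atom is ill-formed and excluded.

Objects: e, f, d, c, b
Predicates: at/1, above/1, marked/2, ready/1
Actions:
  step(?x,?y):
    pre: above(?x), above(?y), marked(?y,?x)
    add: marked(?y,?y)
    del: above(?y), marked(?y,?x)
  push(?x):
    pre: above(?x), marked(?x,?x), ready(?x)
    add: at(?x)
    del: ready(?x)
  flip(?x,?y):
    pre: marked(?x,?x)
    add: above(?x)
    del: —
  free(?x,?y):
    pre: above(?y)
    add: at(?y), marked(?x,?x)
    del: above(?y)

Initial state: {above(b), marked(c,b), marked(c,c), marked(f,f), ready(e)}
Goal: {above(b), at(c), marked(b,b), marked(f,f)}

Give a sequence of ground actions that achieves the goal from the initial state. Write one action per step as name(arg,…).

flip(c,e); free(b,c)

1. flip(c,e)  →  {above(b), above(c), marked(c,b), marked(c,c), marked(f,f), ready(e)}
2. free(b,c)  →  {above(b), at(c), marked(b,b), marked(c,b), marked(c,c), marked(f,f), ready(e)}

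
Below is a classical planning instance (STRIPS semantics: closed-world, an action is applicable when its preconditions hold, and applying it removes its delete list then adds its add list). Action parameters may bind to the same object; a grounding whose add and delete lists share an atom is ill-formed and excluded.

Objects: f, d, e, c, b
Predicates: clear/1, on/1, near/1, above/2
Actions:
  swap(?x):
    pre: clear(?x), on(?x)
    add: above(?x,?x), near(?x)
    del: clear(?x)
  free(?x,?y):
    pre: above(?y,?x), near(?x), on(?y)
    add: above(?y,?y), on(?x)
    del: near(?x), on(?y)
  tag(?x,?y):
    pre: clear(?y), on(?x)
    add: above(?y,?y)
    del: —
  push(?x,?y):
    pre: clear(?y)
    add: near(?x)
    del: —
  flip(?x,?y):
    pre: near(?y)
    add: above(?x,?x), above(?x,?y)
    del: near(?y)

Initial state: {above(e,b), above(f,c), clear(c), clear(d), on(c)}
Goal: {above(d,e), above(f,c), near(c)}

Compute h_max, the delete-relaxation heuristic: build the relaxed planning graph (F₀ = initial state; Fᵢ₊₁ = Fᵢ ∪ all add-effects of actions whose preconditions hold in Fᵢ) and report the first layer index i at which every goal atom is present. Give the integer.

F0 = init (5 atoms)
F1 = F0 ∪ {above(c,c), above(d,d), near(b), near(c), near(d), near(e), near(f)}  (12 atoms)
F2 = F1 ∪ {above(b,b), above(b,c), above(b,d), above(b,e), above(b,f), above(c,b), above(c,d), above(c,e), above(c,f), above(d,b), above(d,c), above(d,e), above(d,f), above(e,c), above(e,d), above(e,e), above(e,f), above(f,b), above(f,d), above(f,e), above(f,f)}  (33 atoms)
goal ⊆ F2  ⇒  h_max = 2

2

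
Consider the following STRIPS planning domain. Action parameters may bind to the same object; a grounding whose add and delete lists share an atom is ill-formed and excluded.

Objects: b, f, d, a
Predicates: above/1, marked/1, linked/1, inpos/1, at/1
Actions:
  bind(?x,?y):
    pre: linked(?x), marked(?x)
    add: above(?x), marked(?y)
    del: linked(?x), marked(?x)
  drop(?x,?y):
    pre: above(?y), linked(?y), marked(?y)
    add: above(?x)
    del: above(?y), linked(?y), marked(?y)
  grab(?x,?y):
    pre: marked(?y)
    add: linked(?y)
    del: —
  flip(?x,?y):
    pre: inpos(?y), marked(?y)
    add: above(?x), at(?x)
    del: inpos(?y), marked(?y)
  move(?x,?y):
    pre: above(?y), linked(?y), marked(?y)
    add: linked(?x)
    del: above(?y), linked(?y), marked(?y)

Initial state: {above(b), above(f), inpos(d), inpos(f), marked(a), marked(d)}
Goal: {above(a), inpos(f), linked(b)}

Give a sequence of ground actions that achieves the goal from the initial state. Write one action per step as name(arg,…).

1. grab(b,a)  →  {above(b), above(f), inpos(d), inpos(f), linked(a), marked(a), marked(d)}
2. bind(a,b)  →  {above(a), above(b), above(f), inpos(d), inpos(f), marked(b), marked(d)}
3. grab(b,b)  →  {above(a), above(b), above(f), inpos(d), inpos(f), linked(b), marked(b), marked(d)}

grab(b,a); bind(a,b); grab(b,b)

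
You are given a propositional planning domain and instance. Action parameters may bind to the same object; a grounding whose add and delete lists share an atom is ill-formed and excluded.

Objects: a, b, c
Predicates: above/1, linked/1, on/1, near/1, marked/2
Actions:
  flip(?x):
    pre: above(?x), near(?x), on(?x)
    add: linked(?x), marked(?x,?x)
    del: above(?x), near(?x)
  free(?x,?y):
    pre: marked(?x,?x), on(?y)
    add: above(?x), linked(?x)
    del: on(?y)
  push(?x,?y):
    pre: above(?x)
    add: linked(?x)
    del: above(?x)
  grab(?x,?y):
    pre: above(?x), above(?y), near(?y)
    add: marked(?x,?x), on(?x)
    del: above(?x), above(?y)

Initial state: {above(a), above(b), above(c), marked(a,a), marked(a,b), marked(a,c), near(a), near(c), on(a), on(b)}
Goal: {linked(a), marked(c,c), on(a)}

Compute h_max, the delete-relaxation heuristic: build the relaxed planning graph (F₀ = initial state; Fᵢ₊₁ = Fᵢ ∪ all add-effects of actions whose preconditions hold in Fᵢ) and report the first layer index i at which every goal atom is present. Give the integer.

1

F0 = init (10 atoms)
F1 = F0 ∪ {linked(a), linked(b), linked(c), marked(b,b), marked(c,c), on(c)}  (16 atoms)
goal ⊆ F1  ⇒  h_max = 1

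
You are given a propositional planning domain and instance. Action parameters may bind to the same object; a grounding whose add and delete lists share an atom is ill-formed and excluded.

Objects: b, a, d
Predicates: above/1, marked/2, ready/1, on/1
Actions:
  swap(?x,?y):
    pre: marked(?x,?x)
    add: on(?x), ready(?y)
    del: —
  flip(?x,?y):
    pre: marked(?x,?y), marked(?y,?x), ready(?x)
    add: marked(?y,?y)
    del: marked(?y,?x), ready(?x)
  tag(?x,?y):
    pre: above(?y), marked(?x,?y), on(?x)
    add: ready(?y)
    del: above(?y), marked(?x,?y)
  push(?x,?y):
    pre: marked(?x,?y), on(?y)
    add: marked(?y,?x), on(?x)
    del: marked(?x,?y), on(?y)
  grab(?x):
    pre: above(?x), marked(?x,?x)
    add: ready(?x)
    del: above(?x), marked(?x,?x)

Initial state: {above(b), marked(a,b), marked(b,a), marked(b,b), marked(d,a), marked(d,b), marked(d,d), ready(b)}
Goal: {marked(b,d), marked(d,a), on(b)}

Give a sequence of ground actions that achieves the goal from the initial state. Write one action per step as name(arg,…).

swap(b,b); push(d,b); swap(b,b)

1. swap(b,b)  →  {above(b), marked(a,b), marked(b,a), marked(b,b), marked(d,a), marked(d,b), marked(d,d), on(b), ready(b)}
2. push(d,b)  →  {above(b), marked(a,b), marked(b,a), marked(b,b), marked(b,d), marked(d,a), marked(d,d), on(d), ready(b)}
3. swap(b,b)  →  {above(b), marked(a,b), marked(b,a), marked(b,b), marked(b,d), marked(d,a), marked(d,d), on(b), on(d), ready(b)}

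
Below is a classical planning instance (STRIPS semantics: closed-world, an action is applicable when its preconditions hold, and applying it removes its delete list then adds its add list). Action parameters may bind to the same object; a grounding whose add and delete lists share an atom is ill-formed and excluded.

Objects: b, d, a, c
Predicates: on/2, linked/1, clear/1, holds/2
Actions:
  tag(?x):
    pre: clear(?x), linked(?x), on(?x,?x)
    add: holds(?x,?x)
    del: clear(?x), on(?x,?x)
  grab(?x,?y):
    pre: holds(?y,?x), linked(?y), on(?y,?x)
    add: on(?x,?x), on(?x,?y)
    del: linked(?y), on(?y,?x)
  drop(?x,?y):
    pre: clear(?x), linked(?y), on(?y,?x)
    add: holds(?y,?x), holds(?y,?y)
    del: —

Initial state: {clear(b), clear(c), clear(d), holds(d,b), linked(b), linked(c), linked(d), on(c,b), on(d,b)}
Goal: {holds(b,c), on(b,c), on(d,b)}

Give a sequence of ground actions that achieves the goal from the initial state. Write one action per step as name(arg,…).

1. drop(b,c)  →  {clear(b), clear(c), clear(d), holds(c,b), holds(c,c), holds(d,b), linked(b), linked(c), linked(d), on(c,b), on(d,b)}
2. grab(b,c)  →  {clear(b), clear(c), clear(d), holds(c,b), holds(c,c), holds(d,b), linked(b), linked(d), on(b,b), on(b,c), on(d,b)}
3. drop(c,b)  →  {clear(b), clear(c), clear(d), holds(b,b), holds(b,c), holds(c,b), holds(c,c), holds(d,b), linked(b), linked(d), on(b,b), on(b,c), on(d,b)}

drop(b,c); grab(b,c); drop(c,b)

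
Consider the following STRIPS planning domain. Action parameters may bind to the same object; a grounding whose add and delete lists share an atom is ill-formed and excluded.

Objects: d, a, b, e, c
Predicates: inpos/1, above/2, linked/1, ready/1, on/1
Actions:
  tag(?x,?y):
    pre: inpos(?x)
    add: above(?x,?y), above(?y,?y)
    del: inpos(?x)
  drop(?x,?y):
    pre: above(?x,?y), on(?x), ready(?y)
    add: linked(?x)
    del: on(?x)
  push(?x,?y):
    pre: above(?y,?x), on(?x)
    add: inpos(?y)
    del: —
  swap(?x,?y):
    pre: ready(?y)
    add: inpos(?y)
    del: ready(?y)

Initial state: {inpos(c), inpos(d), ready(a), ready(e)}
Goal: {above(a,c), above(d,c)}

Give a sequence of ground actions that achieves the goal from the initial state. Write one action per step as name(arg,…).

1. tag(d,c)  →  {above(c,c), above(d,c), inpos(c), ready(a), ready(e)}
2. swap(d,a)  →  {above(c,c), above(d,c), inpos(a), inpos(c), ready(e)}
3. tag(a,c)  →  {above(a,c), above(c,c), above(d,c), inpos(c), ready(e)}

tag(d,c); swap(d,a); tag(a,c)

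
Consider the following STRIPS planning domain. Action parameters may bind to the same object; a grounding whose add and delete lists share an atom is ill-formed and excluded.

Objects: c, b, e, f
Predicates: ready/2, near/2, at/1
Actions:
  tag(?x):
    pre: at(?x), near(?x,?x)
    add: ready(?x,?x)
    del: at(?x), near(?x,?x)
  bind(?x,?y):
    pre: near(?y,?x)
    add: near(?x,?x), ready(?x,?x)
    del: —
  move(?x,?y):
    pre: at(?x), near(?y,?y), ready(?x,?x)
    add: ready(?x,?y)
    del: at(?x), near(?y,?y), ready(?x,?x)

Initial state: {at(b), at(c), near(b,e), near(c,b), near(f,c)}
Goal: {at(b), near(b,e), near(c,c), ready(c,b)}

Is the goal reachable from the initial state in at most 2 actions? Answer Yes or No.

No

1. bind(c,f)  →  {at(b), at(c), near(b,e), near(c,b), near(c,c), near(f,c), ready(c,c)}
2. bind(b,c)  →  {at(b), at(c), near(b,b), near(b,e), near(c,b), near(c,c), near(f,c), ready(b,b), ready(c,c)}
3. move(c,b)  →  {at(b), near(b,e), near(c,b), near(c,c), near(f,c), ready(b,b), ready(c,b)}
optimal plan length = 3; 3 > 2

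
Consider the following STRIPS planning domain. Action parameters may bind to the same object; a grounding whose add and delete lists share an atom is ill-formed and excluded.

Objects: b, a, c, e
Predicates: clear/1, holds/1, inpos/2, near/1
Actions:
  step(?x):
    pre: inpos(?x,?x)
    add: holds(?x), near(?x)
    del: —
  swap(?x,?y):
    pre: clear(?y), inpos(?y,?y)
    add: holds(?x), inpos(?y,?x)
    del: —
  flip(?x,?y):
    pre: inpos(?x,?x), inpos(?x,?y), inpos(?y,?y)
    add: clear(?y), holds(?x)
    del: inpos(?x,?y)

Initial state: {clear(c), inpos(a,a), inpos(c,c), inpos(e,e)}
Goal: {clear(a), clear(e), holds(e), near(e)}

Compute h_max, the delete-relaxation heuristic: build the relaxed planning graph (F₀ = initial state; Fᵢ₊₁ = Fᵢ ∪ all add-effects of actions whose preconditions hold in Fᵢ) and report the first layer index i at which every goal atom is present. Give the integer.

F0 = init (4 atoms)
F1 = F0 ∪ {clear(a), clear(e), holds(a), holds(b), holds(c), holds(e), inpos(c,a), inpos(c,b), inpos(c,e), near(a), near(c), near(e)}  (16 atoms)
goal ⊆ F1  ⇒  h_max = 1

1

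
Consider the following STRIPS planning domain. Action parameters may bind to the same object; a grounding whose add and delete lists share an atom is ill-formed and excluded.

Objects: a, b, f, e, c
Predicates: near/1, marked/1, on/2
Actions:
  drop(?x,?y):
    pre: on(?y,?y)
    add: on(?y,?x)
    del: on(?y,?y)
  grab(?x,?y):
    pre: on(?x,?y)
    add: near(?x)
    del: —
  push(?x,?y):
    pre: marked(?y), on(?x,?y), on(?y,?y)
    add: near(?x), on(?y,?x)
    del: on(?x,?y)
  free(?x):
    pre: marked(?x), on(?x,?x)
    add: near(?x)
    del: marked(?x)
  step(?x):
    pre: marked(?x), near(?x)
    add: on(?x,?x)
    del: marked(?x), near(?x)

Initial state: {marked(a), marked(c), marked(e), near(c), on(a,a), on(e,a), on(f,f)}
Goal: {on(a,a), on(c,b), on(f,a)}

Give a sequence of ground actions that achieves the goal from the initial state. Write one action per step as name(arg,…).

drop(a,f); step(c); drop(b,c)

1. drop(a,f)  →  {marked(a), marked(c), marked(e), near(c), on(a,a), on(e,a), on(f,a)}
2. step(c)  →  {marked(a), marked(e), on(a,a), on(c,c), on(e,a), on(f,a)}
3. drop(b,c)  →  {marked(a), marked(e), on(a,a), on(c,b), on(e,a), on(f,a)}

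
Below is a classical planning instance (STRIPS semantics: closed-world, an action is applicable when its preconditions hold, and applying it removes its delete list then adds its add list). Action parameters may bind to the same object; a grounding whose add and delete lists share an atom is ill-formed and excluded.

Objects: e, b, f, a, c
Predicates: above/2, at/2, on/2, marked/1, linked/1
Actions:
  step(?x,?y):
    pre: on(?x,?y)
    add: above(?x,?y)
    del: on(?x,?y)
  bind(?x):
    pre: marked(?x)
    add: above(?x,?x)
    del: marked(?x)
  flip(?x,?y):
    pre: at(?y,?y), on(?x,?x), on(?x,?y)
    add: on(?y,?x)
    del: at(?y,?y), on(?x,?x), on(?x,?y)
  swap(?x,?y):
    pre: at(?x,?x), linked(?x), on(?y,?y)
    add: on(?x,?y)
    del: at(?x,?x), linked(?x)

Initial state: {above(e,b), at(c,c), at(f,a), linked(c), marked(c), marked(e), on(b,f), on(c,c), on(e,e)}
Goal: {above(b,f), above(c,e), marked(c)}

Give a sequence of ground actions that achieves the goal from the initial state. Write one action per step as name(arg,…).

step(b,f); swap(c,e); step(c,e)

1. step(b,f)  →  {above(b,f), above(e,b), at(c,c), at(f,a), linked(c), marked(c), marked(e), on(c,c), on(e,e)}
2. swap(c,e)  →  {above(b,f), above(e,b), at(f,a), marked(c), marked(e), on(c,c), on(c,e), on(e,e)}
3. step(c,e)  →  {above(b,f), above(c,e), above(e,b), at(f,a), marked(c), marked(e), on(c,c), on(e,e)}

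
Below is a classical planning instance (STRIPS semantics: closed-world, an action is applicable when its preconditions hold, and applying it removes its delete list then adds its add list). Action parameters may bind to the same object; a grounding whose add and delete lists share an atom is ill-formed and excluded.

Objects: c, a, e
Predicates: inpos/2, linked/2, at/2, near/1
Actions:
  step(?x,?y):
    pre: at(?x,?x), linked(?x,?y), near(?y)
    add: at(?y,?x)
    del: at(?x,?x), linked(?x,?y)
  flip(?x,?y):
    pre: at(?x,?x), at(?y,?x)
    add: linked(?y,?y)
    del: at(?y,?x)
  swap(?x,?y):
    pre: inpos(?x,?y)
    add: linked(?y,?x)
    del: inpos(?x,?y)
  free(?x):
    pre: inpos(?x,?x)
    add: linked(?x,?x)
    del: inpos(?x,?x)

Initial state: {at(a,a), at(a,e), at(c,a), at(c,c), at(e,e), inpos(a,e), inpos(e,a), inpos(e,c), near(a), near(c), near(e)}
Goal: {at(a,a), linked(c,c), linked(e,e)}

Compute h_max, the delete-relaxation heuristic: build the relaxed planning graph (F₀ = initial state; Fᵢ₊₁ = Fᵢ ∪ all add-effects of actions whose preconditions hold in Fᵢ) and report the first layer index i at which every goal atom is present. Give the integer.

1

F0 = init (11 atoms)
F1 = F0 ∪ {linked(a,a), linked(a,e), linked(c,c), linked(c,e), linked(e,a), linked(e,e)}  (17 atoms)
goal ⊆ F1  ⇒  h_max = 1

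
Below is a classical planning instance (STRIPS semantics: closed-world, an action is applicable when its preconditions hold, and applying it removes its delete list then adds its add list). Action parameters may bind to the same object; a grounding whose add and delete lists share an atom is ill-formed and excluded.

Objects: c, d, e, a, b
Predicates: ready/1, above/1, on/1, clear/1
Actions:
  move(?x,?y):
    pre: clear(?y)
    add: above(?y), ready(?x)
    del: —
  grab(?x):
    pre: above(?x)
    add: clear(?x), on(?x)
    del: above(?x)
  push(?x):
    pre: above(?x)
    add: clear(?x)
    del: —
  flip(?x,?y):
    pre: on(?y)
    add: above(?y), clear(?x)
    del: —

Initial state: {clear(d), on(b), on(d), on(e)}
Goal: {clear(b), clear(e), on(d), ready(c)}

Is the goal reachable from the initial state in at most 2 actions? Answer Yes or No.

1. move(c,d)  →  {above(d), clear(d), on(b), on(d), on(e), ready(c)}
2. flip(e,d)  →  {above(d), clear(d), clear(e), on(b), on(d), on(e), ready(c)}
3. flip(b,d)  →  {above(d), clear(b), clear(d), clear(e), on(b), on(d), on(e), ready(c)}
optimal plan length = 3; 3 > 2

No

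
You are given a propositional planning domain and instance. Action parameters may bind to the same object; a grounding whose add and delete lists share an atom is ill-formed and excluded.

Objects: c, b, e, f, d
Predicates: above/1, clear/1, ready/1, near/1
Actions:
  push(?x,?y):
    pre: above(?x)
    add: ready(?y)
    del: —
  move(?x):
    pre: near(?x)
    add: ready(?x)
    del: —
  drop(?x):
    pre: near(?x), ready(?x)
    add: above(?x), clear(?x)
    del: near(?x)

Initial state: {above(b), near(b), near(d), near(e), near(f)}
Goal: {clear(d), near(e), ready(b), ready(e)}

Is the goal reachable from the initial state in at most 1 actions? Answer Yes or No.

1. push(b,b)  →  {above(b), near(b), near(d), near(e), near(f), ready(b)}
2. push(b,e)  →  {above(b), near(b), near(d), near(e), near(f), ready(b), ready(e)}
3. push(b,d)  →  {above(b), near(b), near(d), near(e), near(f), ready(b), ready(d), ready(e)}
4. drop(d)  →  {above(b), above(d), clear(d), near(b), near(e), near(f), ready(b), ready(d), ready(e)}
optimal plan length = 4; 4 > 1

No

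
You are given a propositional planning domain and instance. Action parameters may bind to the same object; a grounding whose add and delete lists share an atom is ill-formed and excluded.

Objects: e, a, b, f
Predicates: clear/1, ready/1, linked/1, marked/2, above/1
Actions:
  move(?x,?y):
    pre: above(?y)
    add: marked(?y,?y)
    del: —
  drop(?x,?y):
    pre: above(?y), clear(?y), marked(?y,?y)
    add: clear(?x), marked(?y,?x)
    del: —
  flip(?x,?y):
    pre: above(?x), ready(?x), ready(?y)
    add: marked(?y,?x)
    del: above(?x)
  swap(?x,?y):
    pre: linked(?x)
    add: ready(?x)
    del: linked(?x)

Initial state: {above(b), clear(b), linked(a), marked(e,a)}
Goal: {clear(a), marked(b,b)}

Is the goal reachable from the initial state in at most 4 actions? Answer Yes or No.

Yes

1. move(e,b)  →  {above(b), clear(b), linked(a), marked(b,b), marked(e,a)}
2. drop(a,b)  →  {above(b), clear(a), clear(b), linked(a), marked(b,a), marked(b,b), marked(e,a)}
optimal plan length = 2; 2 ≤ 4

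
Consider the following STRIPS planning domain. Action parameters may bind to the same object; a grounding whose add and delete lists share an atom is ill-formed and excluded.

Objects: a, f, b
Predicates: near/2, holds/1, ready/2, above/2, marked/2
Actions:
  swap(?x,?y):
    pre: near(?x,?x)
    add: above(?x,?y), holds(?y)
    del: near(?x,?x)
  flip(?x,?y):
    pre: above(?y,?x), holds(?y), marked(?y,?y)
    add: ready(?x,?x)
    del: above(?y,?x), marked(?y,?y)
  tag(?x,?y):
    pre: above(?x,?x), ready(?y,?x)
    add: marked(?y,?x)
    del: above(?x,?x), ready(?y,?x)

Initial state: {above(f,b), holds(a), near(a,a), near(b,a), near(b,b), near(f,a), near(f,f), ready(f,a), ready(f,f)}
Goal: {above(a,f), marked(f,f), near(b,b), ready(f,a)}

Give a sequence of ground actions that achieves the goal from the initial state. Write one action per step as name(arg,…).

swap(a,f); swap(f,f); tag(f,f)

1. swap(a,f)  →  {above(a,f), above(f,b), holds(a), holds(f), near(b,a), near(b,b), near(f,a), near(f,f), ready(f,a), ready(f,f)}
2. swap(f,f)  →  {above(a,f), above(f,b), above(f,f), holds(a), holds(f), near(b,a), near(b,b), near(f,a), ready(f,a), ready(f,f)}
3. tag(f,f)  →  {above(a,f), above(f,b), holds(a), holds(f), marked(f,f), near(b,a), near(b,b), near(f,a), ready(f,a)}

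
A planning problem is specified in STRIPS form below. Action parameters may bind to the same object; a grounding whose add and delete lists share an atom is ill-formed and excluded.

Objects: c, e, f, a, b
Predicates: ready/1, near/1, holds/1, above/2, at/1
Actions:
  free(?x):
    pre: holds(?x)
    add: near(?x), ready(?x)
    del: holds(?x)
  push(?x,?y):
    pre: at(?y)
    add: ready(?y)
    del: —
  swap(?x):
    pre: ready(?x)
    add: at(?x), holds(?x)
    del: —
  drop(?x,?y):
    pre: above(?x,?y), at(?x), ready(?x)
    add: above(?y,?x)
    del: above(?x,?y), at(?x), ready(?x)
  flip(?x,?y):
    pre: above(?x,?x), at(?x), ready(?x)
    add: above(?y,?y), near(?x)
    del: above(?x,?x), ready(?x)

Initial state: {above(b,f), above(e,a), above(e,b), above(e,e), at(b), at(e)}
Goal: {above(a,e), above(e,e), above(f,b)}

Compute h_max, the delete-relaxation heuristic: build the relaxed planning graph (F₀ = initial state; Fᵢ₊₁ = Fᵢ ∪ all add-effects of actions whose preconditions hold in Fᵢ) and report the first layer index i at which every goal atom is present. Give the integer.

2

F0 = init (6 atoms)
F1 = F0 ∪ {ready(b), ready(e)}  (8 atoms)
F2 = F1 ∪ {above(a,a), above(a,e), above(b,b), above(b,e), above(c,c), above(f,b), above(f,f), holds(b), holds(e), near(e)}  (18 atoms)
goal ⊆ F2  ⇒  h_max = 2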